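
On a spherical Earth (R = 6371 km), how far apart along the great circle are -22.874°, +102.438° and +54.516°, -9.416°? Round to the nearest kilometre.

13459 km

Δλ = -9.416 − 102.438 = -111.854°.
Δφ = 54.516 − -22.874 = 77.390°.
a = sin²(Δφ/2) + cos φ₁ · cos φ₂ · sin²(Δλ/2) = 0.757800.
c = 2·atan2(√a, √(1−a)) = 2.11250 rad → d = 6371·c ≈ 13458.77 km.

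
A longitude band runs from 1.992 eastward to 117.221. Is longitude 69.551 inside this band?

Yes

Band width going east from +1.992° to +117.221°: ((117.221 − 1.992) mod 360) = 115.229°.
Offset of +69.551° east of the west edge: ((69.551 − 1.992) mod 360) = 67.559°.
67.559° ≤ 115.229° ⇒ inside.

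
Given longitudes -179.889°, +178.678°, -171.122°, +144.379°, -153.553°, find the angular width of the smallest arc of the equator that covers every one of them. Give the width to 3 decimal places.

62.068°

Sort the longitudes: -179.889°, -171.122°, -153.553°, +144.379°, +178.678°.
Eastward gaps between consecutive values (wrapping around): 8.767°, 17.569°, 297.932°, 34.299°, 1.433°.
Largest gap = 297.932° ⇒ minimal covering band is its complement: 360° − 297.932° = 62.068°.
Band runs from +144.379° eastward to -153.553°, crossing the antimeridian.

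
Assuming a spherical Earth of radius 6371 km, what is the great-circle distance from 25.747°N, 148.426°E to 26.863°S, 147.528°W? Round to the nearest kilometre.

Δλ = -147.528 − 148.426 = -295.954°; wrapped into (−180°, 180°]: 64.046°.
Δφ = -26.863 − 25.747 = -52.610°.
a = sin²(Δφ/2) + cos φ₁ · cos φ₂ · sin²(Δλ/2) = 0.422312.
c = 2·atan2(√a, √(1−a)) = 1.41479 rad → d = 6371·c ≈ 9013.62 km.

9014 km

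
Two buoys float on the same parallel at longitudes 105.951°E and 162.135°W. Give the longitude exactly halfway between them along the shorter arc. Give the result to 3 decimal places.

151.908°E

Signed shortest Δλ from +105.951° to -162.135° is +91.914°.
Midpoint longitude = +105.951° + (+91.914°)/2 = +105.951° + 45.957° = +151.908°.
(The naïve average (+105.951 + -162.135)/2 = -28.092° is on the wrong side of the globe.)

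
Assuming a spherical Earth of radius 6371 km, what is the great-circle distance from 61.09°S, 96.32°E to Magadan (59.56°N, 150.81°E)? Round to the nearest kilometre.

14207 km

Δλ = 150.81 − 96.32 = 54.49°.
Δφ = 59.56 − -61.09 = 120.65°.
a = sin²(Δφ/2) + cos φ₁ · cos φ₂ · sin²(Δλ/2) = 0.806227.
c = 2·atan2(√a, √(1−a)) = 2.22996 rad → d = 6371·c ≈ 14207.06 km.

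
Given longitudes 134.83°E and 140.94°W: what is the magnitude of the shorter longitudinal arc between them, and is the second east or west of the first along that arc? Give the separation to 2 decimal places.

Raw difference: -140.94 − 134.83 = -275.77°.
Normalise into (−180°, 180°]: -275.77° + 360° = 84.23°.
Positive ⇒ the second point lies to the east; separation 84.23°.

84.23° east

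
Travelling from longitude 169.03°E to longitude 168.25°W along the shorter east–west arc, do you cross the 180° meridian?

Naïve |-168.25 − 169.03| = 337.28° > 180°, so the shorter arc goes the other way round — across 180°.
Signed shortest Δλ = ((-168.25 − 169.03 + 180) mod 360) − 180 = 22.72°.
Going east by 22.72° from +169.03° passes through 180° before reaching -168.25°.

Yes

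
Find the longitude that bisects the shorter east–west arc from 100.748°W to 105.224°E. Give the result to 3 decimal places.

177.762°W

Signed shortest Δλ from -100.748° to +105.224° is -154.028°.
Midpoint longitude = -100.748° + (-154.028°)/2 = -100.748° − 77.014° = -177.762°.
(The naïve average (-100.748 + +105.224)/2 = 2.238° is on the wrong side of the globe.)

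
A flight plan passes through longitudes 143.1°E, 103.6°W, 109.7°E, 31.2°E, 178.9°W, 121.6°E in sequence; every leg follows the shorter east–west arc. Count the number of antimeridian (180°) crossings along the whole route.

Leg 1: +143.1° → -103.6°, shortest Δλ = 113.3° (east) — crosses 180°.
Leg 2: -103.6° → +109.7°, shortest Δλ = -146.7° (west) — crosses 180°.
Leg 3: +109.7° → +31.2°, shortest Δλ = -78.5° (west) — does not cross 180°.
Leg 4: +31.2° → -178.9°, shortest Δλ = 149.9° (east) — crosses 180°.
Leg 5: -178.9° → +121.6°, shortest Δλ = -59.5° (west) — crosses 180°.
Total crossings: 4.

4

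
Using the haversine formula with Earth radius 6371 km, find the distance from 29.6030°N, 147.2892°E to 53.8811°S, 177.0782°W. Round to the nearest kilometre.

Δλ = -177.0782 − 147.2892 = -324.3674°; wrapped into (−180°, 180°]: 35.6326°.
Δφ = -53.8811 − 29.6030 = -83.4841°.
a = sin²(Δφ/2) + cos φ₁ · cos φ₂ · sin²(Δλ/2) = 0.491240.
c = 2·atan2(√a, √(1−a)) = 1.55328 rad → d = 6371·c ≈ 9895.92 km.

9896 km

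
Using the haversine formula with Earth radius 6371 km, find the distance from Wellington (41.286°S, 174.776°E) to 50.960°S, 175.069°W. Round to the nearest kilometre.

1328 km

Δλ = -175.069 − 174.776 = -349.845°; wrapped into (−180°, 180°]: 10.155°.
Δφ = -50.960 − -41.286 = -9.674°.
a = sin²(Δφ/2) + cos φ₁ · cos φ₂ · sin²(Δλ/2) = 0.010817.
c = 2·atan2(√a, √(1−a)) = 0.20839 rad → d = 6371·c ≈ 1327.65 km.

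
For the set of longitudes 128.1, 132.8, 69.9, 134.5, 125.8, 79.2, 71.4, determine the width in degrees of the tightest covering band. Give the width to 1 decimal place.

Sort the longitudes: +69.9°, +71.4°, +79.2°, +125.8°, +128.1°, +132.8°, +134.5°.
Eastward gaps between consecutive values (wrapping around): 1.5°, 7.8°, 46.6°, 2.3°, 4.7°, 1.7°, 295.4°.
Largest gap = 295.4° ⇒ minimal covering band is its complement: 360° − 295.4° = 64.6°.
Band runs from +69.9° eastward to +134.5°.

64.6°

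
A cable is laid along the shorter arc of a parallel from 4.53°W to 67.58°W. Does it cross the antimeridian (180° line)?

No

Signed shortest Δλ = ((-67.58 − -4.53 + 180) mod 360) − 180 = -63.05°.
Going west by 63.05° from -4.53° reaches -67.58° without touching 180°.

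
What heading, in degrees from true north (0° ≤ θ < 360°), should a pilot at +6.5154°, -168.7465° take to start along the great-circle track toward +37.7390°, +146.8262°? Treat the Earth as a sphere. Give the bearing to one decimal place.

314.5°

Δλ = 146.8262 − -168.7465 = 315.5727°; wrapped into (−180°, 180°]: -44.4273°.
θ = atan2( sin Δλ · cos φ₂ , cos φ₁ · sin φ₂ − sin φ₁ · cos φ₂ · cos Δλ )
  = atan2(-0.55357, 0.54403) = -45.498° → normalised to [0°, 360°): 314.502°.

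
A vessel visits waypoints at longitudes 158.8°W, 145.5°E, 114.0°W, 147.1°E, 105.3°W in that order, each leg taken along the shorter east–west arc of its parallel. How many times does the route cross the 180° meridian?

Leg 1: -158.8° → +145.5°, shortest Δλ = -55.7° (west) — crosses 180°.
Leg 2: +145.5° → -114.0°, shortest Δλ = 100.5° (east) — crosses 180°.
Leg 3: -114.0° → +147.1°, shortest Δλ = -98.9° (west) — crosses 180°.
Leg 4: +147.1° → -105.3°, shortest Δλ = 107.6° (east) — crosses 180°.
Total crossings: 4.

4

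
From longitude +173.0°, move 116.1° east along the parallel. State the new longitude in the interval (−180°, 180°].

Start at +173.0°; shift +116.1° → +289.1°.
+289.1° lies outside (−180°, 180°]; subtract 360° → -70.9°.

-70.9°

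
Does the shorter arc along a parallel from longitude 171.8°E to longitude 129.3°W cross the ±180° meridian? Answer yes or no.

Yes

Naïve |-129.3 − 171.8| = 301.1° > 180°, so the shorter arc goes the other way round — across 180°.
Signed shortest Δλ = ((-129.3 − 171.8 + 180) mod 360) − 180 = 58.9°.
Going east by 58.9° from +171.8° passes through 180° before reaching -129.3°.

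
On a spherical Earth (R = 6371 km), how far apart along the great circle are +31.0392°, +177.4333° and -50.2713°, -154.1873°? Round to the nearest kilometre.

9464 km

Δλ = -154.1873 − 177.4333 = -331.6206°; wrapped into (−180°, 180°]: 28.3794°.
Δφ = -50.2713 − 31.0392 = -81.3105°.
a = sin²(Δφ/2) + cos φ₁ · cos φ₂ · sin²(Δλ/2) = 0.457368.
c = 2·atan2(√a, √(1−a)) = 1.48543 rad → d = 6371·c ≈ 9463.66 km.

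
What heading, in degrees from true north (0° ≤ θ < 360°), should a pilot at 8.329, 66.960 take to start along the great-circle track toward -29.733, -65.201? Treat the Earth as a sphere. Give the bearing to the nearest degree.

238°

Δλ = -65.201 − 66.960 = -132.161°.
θ = atan2( sin Δλ · cos φ₂ , cos φ₁ · sin φ₂ − sin φ₁ · cos φ₂ · cos Δλ )
  = atan2(-0.64367, -0.40630) = -122.261° → normalised to [0°, 360°): 237.739°.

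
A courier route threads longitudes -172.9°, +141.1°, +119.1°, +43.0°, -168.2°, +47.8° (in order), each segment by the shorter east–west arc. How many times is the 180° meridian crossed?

3

Leg 1: -172.9° → +141.1°, shortest Δλ = -46.0° (west) — crosses 180°.
Leg 2: +141.1° → +119.1°, shortest Δλ = -22.0° (west) — does not cross 180°.
Leg 3: +119.1° → +43.0°, shortest Δλ = -76.1° (west) — does not cross 180°.
Leg 4: +43.0° → -168.2°, shortest Δλ = 148.8° (east) — crosses 180°.
Leg 5: -168.2° → +47.8°, shortest Δλ = -144.0° (west) — crosses 180°.
Total crossings: 3.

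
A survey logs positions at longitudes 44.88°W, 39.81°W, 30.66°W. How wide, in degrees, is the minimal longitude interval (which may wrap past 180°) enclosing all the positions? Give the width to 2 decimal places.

Sort the longitudes: -44.88°, -39.81°, -30.66°.
Eastward gaps between consecutive values (wrapping around): 5.07°, 9.15°, 345.78°.
Largest gap = 345.78° ⇒ minimal covering band is its complement: 360° − 345.78° = 14.22°.
Band runs from -44.88° eastward to -30.66°.

14.22°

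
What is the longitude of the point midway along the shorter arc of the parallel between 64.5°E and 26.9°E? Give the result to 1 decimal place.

Signed shortest Δλ from +64.5° to +26.9° is -37.6°.
Midpoint longitude = +64.5° + (-37.6°)/2 = +64.5° − 18.8° = +45.7°.

45.7°E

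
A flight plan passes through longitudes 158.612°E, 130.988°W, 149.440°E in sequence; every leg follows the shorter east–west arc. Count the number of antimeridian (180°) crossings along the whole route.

2

Leg 1: +158.612° → -130.988°, shortest Δλ = 70.4° (east) — crosses 180°.
Leg 2: -130.988° → +149.440°, shortest Δλ = -79.572° (west) — crosses 180°.
Total crossings: 2.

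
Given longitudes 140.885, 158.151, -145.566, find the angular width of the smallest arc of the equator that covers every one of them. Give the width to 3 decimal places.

73.549°

Sort the longitudes: -145.566°, +140.885°, +158.151°.
Eastward gaps between consecutive values (wrapping around): 286.451°, 17.266°, 56.283°.
Largest gap = 286.451° ⇒ minimal covering band is its complement: 360° − 286.451° = 73.549°.
Band runs from +140.885° eastward to -145.566°, crossing the antimeridian.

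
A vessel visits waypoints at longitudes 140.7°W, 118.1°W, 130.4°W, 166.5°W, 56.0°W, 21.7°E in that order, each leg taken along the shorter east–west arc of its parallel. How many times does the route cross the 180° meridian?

Leg 1: -140.7° → -118.1°, shortest Δλ = 22.6° (east) — does not cross 180°.
Leg 2: -118.1° → -130.4°, shortest Δλ = -12.3° (west) — does not cross 180°.
Leg 3: -130.4° → -166.5°, shortest Δλ = -36.1° (west) — does not cross 180°.
Leg 4: -166.5° → -56.0°, shortest Δλ = 110.5° (east) — does not cross 180°.
Leg 5: -56.0° → +21.7°, shortest Δλ = 77.7° (east) — does not cross 180°.
Total crossings: 0.

0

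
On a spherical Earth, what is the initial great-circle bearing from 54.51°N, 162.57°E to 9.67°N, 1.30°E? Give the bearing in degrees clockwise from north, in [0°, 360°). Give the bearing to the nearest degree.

340°

Δλ = 1.30 − 162.57 = -161.27°.
θ = atan2( sin Δλ · cos φ₂ , cos φ₁ · sin φ₂ − sin φ₁ · cos φ₂ · cos Δλ )
  = atan2(-0.31655, 0.85766) = -20.258° → normalised to [0°, 360°): 339.742°.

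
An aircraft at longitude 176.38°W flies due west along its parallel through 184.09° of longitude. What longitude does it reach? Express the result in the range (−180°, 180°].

0.47°W

Start at -176.38°; shift −184.09° → -360.47°.
-360.47° lies outside (−180°, 180°]; add 360° → -0.47°.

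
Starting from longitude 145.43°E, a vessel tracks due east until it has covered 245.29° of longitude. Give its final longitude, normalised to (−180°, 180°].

30.72°E

Start at +145.43°; shift +245.29° → +390.72°.
+390.72° lies outside (−180°, 180°]; subtract 360° → +30.72°.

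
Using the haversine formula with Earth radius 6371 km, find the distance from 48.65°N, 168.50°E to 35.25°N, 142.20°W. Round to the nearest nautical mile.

2298 nmi

Δλ = -142.20 − 168.50 = -310.70°; wrapped into (−180°, 180°]: 49.30°.
Δφ = 35.25 − 48.65 = -13.40°.
a = sin²(Δφ/2) + cos φ₁ · cos φ₂ · sin²(Δλ/2) = 0.107462.
c = 2·atan2(√a, √(1−a)) = 0.66798 rad → d = 6371·c ≈ 4255.68 km ≈ 2297.89 nmi.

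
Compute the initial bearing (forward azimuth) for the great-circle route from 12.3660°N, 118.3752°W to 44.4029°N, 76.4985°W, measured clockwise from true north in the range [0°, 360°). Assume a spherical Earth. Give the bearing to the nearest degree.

40°

Δλ = -76.4985 − -118.3752 = 41.8767°.
θ = atan2( sin Δλ · cos φ₂ , cos φ₁ · sin φ₂ − sin φ₁ · cos φ₂ · cos Δλ )
  = atan2(0.47691, 0.56954) = 39.941° → normalised to [0°, 360°): 39.941°.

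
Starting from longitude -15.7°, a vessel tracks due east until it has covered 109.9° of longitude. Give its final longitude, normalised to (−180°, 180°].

Start at -15.7°; shift +109.9° → +94.2°.
+94.2° already lies in (−180°, 180°].

+94.2°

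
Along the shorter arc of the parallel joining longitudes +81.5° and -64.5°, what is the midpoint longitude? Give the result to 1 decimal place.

Signed shortest Δλ from +81.5° to -64.5° is -146.0°.
Midpoint longitude = +81.5° + (-146.0°)/2 = +81.5° − 73.0° = +8.5°.

+8.5°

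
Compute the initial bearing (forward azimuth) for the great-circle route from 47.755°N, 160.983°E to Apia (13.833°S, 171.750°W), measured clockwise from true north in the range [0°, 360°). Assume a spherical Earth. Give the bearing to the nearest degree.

Δλ = -171.750 − 160.983 = -332.733°; wrapped into (−180°, 180°]: 27.267°.
θ = atan2( sin Δλ · cos φ₂ , cos φ₁ · sin φ₂ − sin φ₁ · cos φ₂ · cos Δλ )
  = atan2(0.44485, -0.79968) = 150.913° → normalised to [0°, 360°): 150.913°.

151°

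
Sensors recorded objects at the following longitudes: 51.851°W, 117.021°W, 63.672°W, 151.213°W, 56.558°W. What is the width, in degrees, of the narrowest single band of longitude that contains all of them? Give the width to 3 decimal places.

Sort the longitudes: -151.213°, -117.021°, -63.672°, -56.558°, -51.851°.
Eastward gaps between consecutive values (wrapping around): 34.192°, 53.349°, 7.114°, 4.707°, 260.638°.
Largest gap = 260.638° ⇒ minimal covering band is its complement: 360° − 260.638° = 99.362°.
Band runs from -151.213° eastward to -51.851°.

99.362°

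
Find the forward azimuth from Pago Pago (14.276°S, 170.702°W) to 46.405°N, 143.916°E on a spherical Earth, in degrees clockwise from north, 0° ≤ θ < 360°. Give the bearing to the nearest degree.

329°

Δλ = 143.916 − -170.702 = 314.618°; wrapped into (−180°, 180°]: -45.382°.
θ = atan2( sin Δλ · cos φ₂ , cos φ₁ · sin φ₂ − sin φ₁ · cos φ₂ · cos Δλ )
  = atan2(-0.49083, 0.82130) = -30.864° → normalised to [0°, 360°): 329.136°.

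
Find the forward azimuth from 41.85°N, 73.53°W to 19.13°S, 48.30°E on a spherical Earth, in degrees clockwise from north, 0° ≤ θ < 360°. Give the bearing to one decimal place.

83.7°

Δλ = 48.30 − -73.53 = 121.83°.
θ = atan2( sin Δλ · cos φ₂ , cos φ₁ · sin φ₂ − sin φ₁ · cos φ₂ · cos Δλ )
  = atan2(0.80270, 0.08833) = 83.720° → normalised to [0°, 360°): 83.720°.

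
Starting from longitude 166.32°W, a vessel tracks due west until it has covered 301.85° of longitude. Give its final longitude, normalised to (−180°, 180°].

Start at -166.32°; shift −301.85° → -468.17°.
-468.17° lies outside (−180°, 180°]; add 360° → -108.17°.

108.17°W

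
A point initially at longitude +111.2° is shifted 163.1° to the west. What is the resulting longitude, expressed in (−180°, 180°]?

Start at +111.2°; shift −163.1° → -51.9°.
-51.9° already lies in (−180°, 180°].

-51.9°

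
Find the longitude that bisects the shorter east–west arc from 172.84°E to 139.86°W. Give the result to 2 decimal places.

163.51°W

Signed shortest Δλ from +172.84° to -139.86° is +47.30°.
Midpoint longitude = +172.84° + (+47.30°)/2 = +172.84° + 23.65° = +196.49°.
Normalise into (−180°, 180°]: -163.51°.
(The naïve average (+172.84 + -139.86)/2 = 16.49° is on the wrong side of the globe.)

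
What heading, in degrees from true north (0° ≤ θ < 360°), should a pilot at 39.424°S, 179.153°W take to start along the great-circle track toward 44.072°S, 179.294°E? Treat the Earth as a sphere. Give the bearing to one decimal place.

Δλ = 179.294 − -179.153 = 358.447°; wrapped into (−180°, 180°]: -1.553°.
θ = atan2( sin Δλ · cos φ₂ , cos φ₁ · sin φ₂ − sin φ₁ · cos φ₂ · cos Δλ )
  = atan2(-0.01947, -0.08120) = -166.515° → normalised to [0°, 360°): 193.485°.

193.5°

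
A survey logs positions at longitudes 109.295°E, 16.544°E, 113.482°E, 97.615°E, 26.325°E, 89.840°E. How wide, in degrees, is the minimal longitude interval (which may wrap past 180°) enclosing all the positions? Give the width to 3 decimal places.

96.938°

Sort the longitudes: +16.544°, +26.325°, +89.840°, +97.615°, +109.295°, +113.482°.
Eastward gaps between consecutive values (wrapping around): 9.781°, 63.515°, 7.775°, 11.680°, 4.187°, 263.062°.
Largest gap = 263.062° ⇒ minimal covering band is its complement: 360° − 263.062° = 96.938°.
Band runs from +16.544° eastward to +113.482°.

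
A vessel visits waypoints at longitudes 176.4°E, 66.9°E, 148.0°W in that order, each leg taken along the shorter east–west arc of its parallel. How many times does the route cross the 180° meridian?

Leg 1: +176.4° → +66.9°, shortest Δλ = -109.5° (west) — does not cross 180°.
Leg 2: +66.9° → -148.0°, shortest Δλ = 145.1° (east) — crosses 180°.
Total crossings: 1.

1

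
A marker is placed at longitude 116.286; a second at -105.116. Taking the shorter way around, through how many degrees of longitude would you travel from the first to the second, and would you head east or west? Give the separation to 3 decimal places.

138.598° east

Raw difference: -105.116 − 116.286 = -221.402°.
Normalise into (−180°, 180°]: -221.402° + 360° = 138.598°.
Positive ⇒ the second point lies to the east; separation 138.598°.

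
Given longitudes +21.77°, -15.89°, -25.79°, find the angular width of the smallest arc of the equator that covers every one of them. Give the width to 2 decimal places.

47.56°

Sort the longitudes: -25.79°, -15.89°, +21.77°.
Eastward gaps between consecutive values (wrapping around): 9.90°, 37.66°, 312.44°.
Largest gap = 312.44° ⇒ minimal covering band is its complement: 360° − 312.44° = 47.56°.
Band runs from -25.79° eastward to +21.77°.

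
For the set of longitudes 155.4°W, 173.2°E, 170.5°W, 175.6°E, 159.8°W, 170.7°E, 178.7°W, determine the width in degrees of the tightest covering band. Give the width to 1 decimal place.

33.9°

Sort the longitudes: -178.7°, -170.5°, -159.8°, -155.4°, +170.7°, +173.2°, +175.6°.
Eastward gaps between consecutive values (wrapping around): 8.2°, 10.7°, 4.4°, 326.1°, 2.5°, 2.4°, 5.7°.
Largest gap = 326.1° ⇒ minimal covering band is its complement: 360° − 326.1° = 33.9°.
Band runs from +170.7° eastward to -155.4°, crossing the antimeridian.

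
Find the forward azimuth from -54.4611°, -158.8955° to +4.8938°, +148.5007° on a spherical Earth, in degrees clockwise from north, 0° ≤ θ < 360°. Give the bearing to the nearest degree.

Δλ = 148.5007 − -158.8955 = 307.3962°; wrapped into (−180°, 180°]: -52.6038°.
θ = atan2( sin Δλ · cos φ₂ , cos φ₁ · sin φ₂ − sin φ₁ · cos φ₂ · cos Δλ )
  = atan2(-0.79156, 0.54198) = -55.601° → normalised to [0°, 360°): 304.399°.

304°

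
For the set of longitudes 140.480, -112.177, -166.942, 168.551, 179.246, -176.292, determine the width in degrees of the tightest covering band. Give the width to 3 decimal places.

Sort the longitudes: -176.292°, -166.942°, -112.177°, +140.480°, +168.551°, +179.246°.
Eastward gaps between consecutive values (wrapping around): 9.350°, 54.765°, 252.657°, 28.071°, 10.695°, 4.462°.
Largest gap = 252.657° ⇒ minimal covering band is its complement: 360° − 252.657° = 107.343°.
Band runs from +140.480° eastward to -112.177°, crossing the antimeridian.

107.343°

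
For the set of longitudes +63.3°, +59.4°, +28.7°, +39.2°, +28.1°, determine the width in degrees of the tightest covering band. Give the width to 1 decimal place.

35.2°

Sort the longitudes: +28.1°, +28.7°, +39.2°, +59.4°, +63.3°.
Eastward gaps between consecutive values (wrapping around): 0.6°, 10.5°, 20.2°, 3.9°, 324.8°.
Largest gap = 324.8° ⇒ minimal covering band is its complement: 360° − 324.8° = 35.2°.
Band runs from +28.1° eastward to +63.3°.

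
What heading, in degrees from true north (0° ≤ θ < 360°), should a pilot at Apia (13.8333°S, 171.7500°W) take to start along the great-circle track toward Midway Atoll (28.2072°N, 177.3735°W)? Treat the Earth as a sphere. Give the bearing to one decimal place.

Δλ = -177.3735 − -171.7500 = -5.6235°.
θ = atan2( sin Δλ · cos φ₂ , cos φ₁ · sin φ₂ − sin φ₁ · cos φ₂ · cos Δλ )
  = atan2(-0.08635, 0.66864) = -7.359° → normalised to [0°, 360°): 352.641°.

352.6°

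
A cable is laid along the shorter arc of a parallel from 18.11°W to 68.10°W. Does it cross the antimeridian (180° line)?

No

Signed shortest Δλ = ((-68.10 − -18.11 + 180) mod 360) − 180 = -49.99°.
Going west by 49.99° from -18.11° reaches -68.10° without touching 180°.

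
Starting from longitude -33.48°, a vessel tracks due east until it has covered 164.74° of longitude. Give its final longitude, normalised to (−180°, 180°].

Start at -33.48°; shift +164.74° → +131.26°.
+131.26° already lies in (−180°, 180°].

+131.26°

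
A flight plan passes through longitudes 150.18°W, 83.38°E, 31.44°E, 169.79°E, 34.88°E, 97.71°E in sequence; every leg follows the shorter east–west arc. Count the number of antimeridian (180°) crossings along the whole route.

Leg 1: -150.18° → +83.38°, shortest Δλ = -126.44° (west) — crosses 180°.
Leg 2: +83.38° → +31.44°, shortest Δλ = -51.94° (west) — does not cross 180°.
Leg 3: +31.44° → +169.79°, shortest Δλ = 138.35° (east) — does not cross 180°.
Leg 4: +169.79° → +34.88°, shortest Δλ = -134.91° (west) — does not cross 180°.
Leg 5: +34.88° → +97.71°, shortest Δλ = 62.83° (east) — does not cross 180°.
Total crossings: 1.

1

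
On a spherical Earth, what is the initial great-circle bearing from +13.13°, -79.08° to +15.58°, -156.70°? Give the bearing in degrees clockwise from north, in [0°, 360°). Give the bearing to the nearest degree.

Δλ = -156.70 − -79.08 = -77.62°.
θ = atan2( sin Δλ · cos φ₂ , cos φ₁ · sin φ₂ − sin φ₁ · cos φ₂ · cos Δλ )
  = atan2(-0.94086, 0.21465) = -77.148° → normalised to [0°, 360°): 282.852°.

283°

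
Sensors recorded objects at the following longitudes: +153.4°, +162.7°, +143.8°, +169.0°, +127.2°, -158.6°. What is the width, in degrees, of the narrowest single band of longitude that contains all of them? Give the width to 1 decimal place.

74.2°

Sort the longitudes: -158.6°, +127.2°, +143.8°, +153.4°, +162.7°, +169.0°.
Eastward gaps between consecutive values (wrapping around): 285.8°, 16.6°, 9.6°, 9.3°, 6.3°, 32.4°.
Largest gap = 285.8° ⇒ minimal covering band is its complement: 360° − 285.8° = 74.2°.
Band runs from +127.2° eastward to -158.6°, crossing the antimeridian.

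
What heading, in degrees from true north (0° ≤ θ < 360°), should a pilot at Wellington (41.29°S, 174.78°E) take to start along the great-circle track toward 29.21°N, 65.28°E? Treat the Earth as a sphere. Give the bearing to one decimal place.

Δλ = 65.28 − 174.78 = -109.50°.
θ = atan2( sin Δλ · cos φ₂ , cos φ₁ · sin φ₂ − sin φ₁ · cos φ₂ · cos Δλ )
  = atan2(-0.82277, 0.17442) = -78.031° → normalised to [0°, 360°): 281.969°.

282.0°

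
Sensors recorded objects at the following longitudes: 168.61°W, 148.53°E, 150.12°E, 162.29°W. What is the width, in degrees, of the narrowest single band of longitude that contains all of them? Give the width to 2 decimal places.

Sort the longitudes: -168.61°, -162.29°, +148.53°, +150.12°.
Eastward gaps between consecutive values (wrapping around): 6.32°, 310.82°, 1.59°, 41.27°.
Largest gap = 310.82° ⇒ minimal covering band is its complement: 360° − 310.82° = 49.18°.
Band runs from +148.53° eastward to -162.29°, crossing the antimeridian.

49.18°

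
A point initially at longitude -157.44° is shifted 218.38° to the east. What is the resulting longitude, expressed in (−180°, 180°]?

+60.94°

Start at -157.44°; shift +218.38° → +60.94°.
+60.94° already lies in (−180°, 180°].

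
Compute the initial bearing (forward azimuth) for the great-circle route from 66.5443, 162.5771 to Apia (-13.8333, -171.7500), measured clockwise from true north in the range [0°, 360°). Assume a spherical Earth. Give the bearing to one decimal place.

Δλ = -171.7500 − 162.5771 = -334.3271°; wrapped into (−180°, 180°]: 25.6729°.
θ = atan2( sin Δλ · cos φ₂ , cos φ₁ · sin φ₂ − sin φ₁ · cos φ₂ · cos Δλ )
  = atan2(0.42067, -0.89800) = 154.899° → normalised to [0°, 360°): 154.899°.

154.9°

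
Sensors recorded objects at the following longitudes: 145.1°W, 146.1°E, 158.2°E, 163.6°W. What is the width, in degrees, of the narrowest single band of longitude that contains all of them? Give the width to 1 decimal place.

Sort the longitudes: -163.6°, -145.1°, +146.1°, +158.2°.
Eastward gaps between consecutive values (wrapping around): 18.5°, 291.2°, 12.1°, 38.2°.
Largest gap = 291.2° ⇒ minimal covering band is its complement: 360° − 291.2° = 68.8°.
Band runs from +146.1° eastward to -145.1°, crossing the antimeridian.

68.8°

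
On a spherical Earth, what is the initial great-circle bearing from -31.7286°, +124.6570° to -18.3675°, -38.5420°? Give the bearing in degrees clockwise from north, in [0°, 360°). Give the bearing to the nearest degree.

200°

Δλ = -38.5420 − 124.6570 = -163.1990°.
θ = atan2( sin Δλ · cos φ₂ , cos φ₁ · sin φ₂ − sin φ₁ · cos φ₂ · cos Δλ )
  = atan2(-0.27432, -0.74582) = -159.806° → normalised to [0°, 360°): 200.194°.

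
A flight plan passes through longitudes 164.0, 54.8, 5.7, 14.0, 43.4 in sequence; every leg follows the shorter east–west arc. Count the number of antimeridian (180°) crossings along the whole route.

0

Leg 1: +164.0° → +54.8°, shortest Δλ = -109.2° (west) — does not cross 180°.
Leg 2: +54.8° → +5.7°, shortest Δλ = -49.1° (west) — does not cross 180°.
Leg 3: +5.7° → +14.0°, shortest Δλ = 8.3° (east) — does not cross 180°.
Leg 4: +14.0° → +43.4°, shortest Δλ = 29.4° (east) — does not cross 180°.
Total crossings: 0.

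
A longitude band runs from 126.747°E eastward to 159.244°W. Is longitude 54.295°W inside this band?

Band width going east from +126.747° to -159.244°: ((-159.244 − 126.747) mod 360) = 74.009°.
Offset of -54.295° east of the west edge: ((-54.295 − 126.747) mod 360) = 178.958°.
178.958° > 74.009° ⇒ outside.

No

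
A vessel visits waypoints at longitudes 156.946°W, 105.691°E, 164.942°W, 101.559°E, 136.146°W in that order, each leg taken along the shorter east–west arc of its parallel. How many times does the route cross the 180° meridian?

4

Leg 1: -156.946° → +105.691°, shortest Δλ = -97.363° (west) — crosses 180°.
Leg 2: +105.691° → -164.942°, shortest Δλ = 89.367° (east) — crosses 180°.
Leg 3: -164.942° → +101.559°, shortest Δλ = -93.499° (west) — crosses 180°.
Leg 4: +101.559° → -136.146°, shortest Δλ = 122.295° (east) — crosses 180°.
Total crossings: 4.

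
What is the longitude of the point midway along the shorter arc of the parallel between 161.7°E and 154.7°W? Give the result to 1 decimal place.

Signed shortest Δλ from +161.7° to -154.7° is +43.6°.
Midpoint longitude = +161.7° + (+43.6°)/2 = +161.7° + 21.8° = +183.5°.
Normalise into (−180°, 180°]: -176.5°.
(The naïve average (+161.7 + -154.7)/2 = 3.5° is on the wrong side of the globe.)

176.5°W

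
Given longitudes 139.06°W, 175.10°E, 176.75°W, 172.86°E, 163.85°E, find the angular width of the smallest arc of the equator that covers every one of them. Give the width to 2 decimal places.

Sort the longitudes: -176.75°, -139.06°, +163.85°, +172.86°, +175.10°.
Eastward gaps between consecutive values (wrapping around): 37.69°, 302.91°, 9.01°, 2.24°, 8.15°.
Largest gap = 302.91° ⇒ minimal covering band is its complement: 360° − 302.91° = 57.09°.
Band runs from +163.85° eastward to -139.06°, crossing the antimeridian.

57.09°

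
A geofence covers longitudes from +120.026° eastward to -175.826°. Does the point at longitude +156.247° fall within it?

Band width going east from +120.026° to -175.826°: ((-175.826 − 120.026) mod 360) = 64.148°.
Offset of +156.247° east of the west edge: ((156.247 − 120.026) mod 360) = 36.221°.
36.221° ≤ 64.148° ⇒ inside.

Yes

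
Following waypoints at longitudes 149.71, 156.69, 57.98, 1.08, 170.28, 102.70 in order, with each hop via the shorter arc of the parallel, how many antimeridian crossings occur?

Leg 1: +149.71° → +156.69°, shortest Δλ = 6.98° (east) — does not cross 180°.
Leg 2: +156.69° → +57.98°, shortest Δλ = -98.71° (west) — does not cross 180°.
Leg 3: +57.98° → +1.08°, shortest Δλ = -56.9° (west) — does not cross 180°.
Leg 4: +1.08° → +170.28°, shortest Δλ = 169.2° (east) — does not cross 180°.
Leg 5: +170.28° → +102.70°, shortest Δλ = -67.58° (west) — does not cross 180°.
Total crossings: 0.

0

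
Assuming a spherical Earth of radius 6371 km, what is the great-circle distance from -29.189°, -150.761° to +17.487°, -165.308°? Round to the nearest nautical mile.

2927 nmi

Δλ = -165.308 − -150.761 = -14.547°.
Δφ = 17.487 − -29.189 = 46.676°.
a = sin²(Δφ/2) + cos φ₁ · cos φ₂ · sin²(Δλ/2) = 0.170285.
c = 2·atan2(√a, √(1−a)) = 0.85074 rad → d = 6371·c ≈ 5420.04 km ≈ 2926.59 nmi.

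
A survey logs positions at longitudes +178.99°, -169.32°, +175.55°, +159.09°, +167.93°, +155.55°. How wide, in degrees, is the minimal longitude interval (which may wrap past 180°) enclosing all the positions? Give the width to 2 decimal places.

35.13°

Sort the longitudes: -169.32°, +155.55°, +159.09°, +167.93°, +175.55°, +178.99°.
Eastward gaps between consecutive values (wrapping around): 324.87°, 3.54°, 8.84°, 7.62°, 3.44°, 11.69°.
Largest gap = 324.87° ⇒ minimal covering band is its complement: 360° − 324.87° = 35.13°.
Band runs from +155.55° eastward to -169.32°, crossing the antimeridian.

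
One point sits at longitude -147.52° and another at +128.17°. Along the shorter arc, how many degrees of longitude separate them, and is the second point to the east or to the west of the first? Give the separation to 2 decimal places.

84.31° west

Raw difference: 128.17 − -147.52 = 275.69°.
Normalise into (−180°, 180°]: 275.69° − 360° = -84.31°.
Negative ⇒ the second point lies to the west; separation 84.31°.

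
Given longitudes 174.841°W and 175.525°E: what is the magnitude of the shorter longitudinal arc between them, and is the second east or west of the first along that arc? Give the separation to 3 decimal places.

9.634° west

Raw difference: 175.525 − -174.841 = 350.366°.
Normalise into (−180°, 180°]: 350.366° − 360° = -9.634°.
Negative ⇒ the second point lies to the west; separation 9.634°.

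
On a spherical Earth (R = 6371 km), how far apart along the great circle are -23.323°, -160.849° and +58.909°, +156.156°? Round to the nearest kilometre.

Δλ = 156.156 − -160.849 = 317.005°; wrapped into (−180°, 180°]: -42.995°.
Δφ = 58.909 − -23.323 = 82.232°.
a = sin²(Δφ/2) + cos φ₁ · cos φ₂ · sin²(Δλ/2) = 0.496101.
c = 2·atan2(√a, √(1−a)) = 1.56300 rad → d = 6371·c ≈ 9957.86 km.

9958 km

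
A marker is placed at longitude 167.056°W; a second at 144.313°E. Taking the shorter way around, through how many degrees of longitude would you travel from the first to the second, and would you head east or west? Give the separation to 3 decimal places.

48.631° west

Raw difference: 144.313 − -167.056 = 311.369°.
Normalise into (−180°, 180°]: 311.369° − 360° = -48.631°.
Negative ⇒ the second point lies to the west; separation 48.631°.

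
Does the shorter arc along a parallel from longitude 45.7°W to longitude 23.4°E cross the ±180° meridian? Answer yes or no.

Signed shortest Δλ = ((23.4 − -45.7 + 180) mod 360) − 180 = 69.1°.
Going east by 69.1° from -45.7° reaches +23.4° without touching 180°.

No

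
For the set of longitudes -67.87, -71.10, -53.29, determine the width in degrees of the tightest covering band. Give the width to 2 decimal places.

17.81°

Sort the longitudes: -71.10°, -67.87°, -53.29°.
Eastward gaps between consecutive values (wrapping around): 3.23°, 14.58°, 342.19°.
Largest gap = 342.19° ⇒ minimal covering band is its complement: 360° − 342.19° = 17.81°.
Band runs from -71.10° eastward to -53.29°.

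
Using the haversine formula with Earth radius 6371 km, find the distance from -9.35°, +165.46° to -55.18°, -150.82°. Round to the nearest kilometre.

6369 km

Δλ = -150.82 − 165.46 = -316.28°; wrapped into (−180°, 180°]: 43.72°.
Δφ = -55.18 − -9.35 = -45.83°.
a = sin²(Δφ/2) + cos φ₁ · cos φ₂ · sin²(Δλ/2) = 0.229715.
c = 2·atan2(√a, √(1−a)) = 0.99968 rad → d = 6371·c ≈ 6368.98 km.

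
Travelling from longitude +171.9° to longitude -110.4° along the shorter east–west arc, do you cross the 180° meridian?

Naïve |-110.4 − 171.9| = 282.3° > 180°, so the shorter arc goes the other way round — across 180°.
Signed shortest Δλ = ((-110.4 − 171.9 + 180) mod 360) − 180 = 77.7°.
Going east by 77.7° from +171.9° passes through 180° before reaching -110.4°.

Yes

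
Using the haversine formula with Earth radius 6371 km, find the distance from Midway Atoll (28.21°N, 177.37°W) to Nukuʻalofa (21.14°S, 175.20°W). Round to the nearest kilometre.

5492 km

Δλ = -175.20 − -177.37 = 2.17°.
Δφ = -21.14 − 28.21 = -49.35°.
a = sin²(Δφ/2) + cos φ₁ · cos φ₂ · sin²(Δλ/2) = 0.174576.
c = 2·atan2(√a, √(1−a)) = 0.86210 rad → d = 6371·c ≈ 5492.42 km.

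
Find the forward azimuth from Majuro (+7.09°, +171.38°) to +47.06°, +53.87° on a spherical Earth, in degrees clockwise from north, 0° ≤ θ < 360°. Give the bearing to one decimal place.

Δλ = 53.87 − 171.38 = -117.51°.
θ = atan2( sin Δλ · cos φ₂ , cos φ₁ · sin φ₂ − sin φ₁ · cos φ₂ · cos Δλ )
  = atan2(-0.60421, 0.76531) = -38.291° → normalised to [0°, 360°): 321.709°.

321.7°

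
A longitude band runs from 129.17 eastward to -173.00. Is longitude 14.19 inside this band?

No

Band width going east from +129.17° to -173.00°: ((-173.00 − 129.17) mod 360) = 57.83°.
Offset of +14.19° east of the west edge: ((14.19 − 129.17) mod 360) = 245.02°.
245.02° > 57.83° ⇒ outside.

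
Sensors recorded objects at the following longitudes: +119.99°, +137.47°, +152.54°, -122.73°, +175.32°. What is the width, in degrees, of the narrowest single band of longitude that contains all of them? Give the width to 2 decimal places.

117.28°

Sort the longitudes: -122.73°, +119.99°, +137.47°, +152.54°, +175.32°.
Eastward gaps between consecutive values (wrapping around): 242.72°, 17.48°, 15.07°, 22.78°, 61.95°.
Largest gap = 242.72° ⇒ minimal covering band is its complement: 360° − 242.72° = 117.28°.
Band runs from +119.99° eastward to -122.73°, crossing the antimeridian.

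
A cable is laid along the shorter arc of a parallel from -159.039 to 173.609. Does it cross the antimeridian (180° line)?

Naïve |173.609 − -159.039| = 332.648° > 180°, so the shorter arc goes the other way round — across 180°.
Signed shortest Δλ = ((173.609 − -159.039 + 180) mod 360) − 180 = -27.352°.
Going west by 27.352° from -159.039° passes through 180° before reaching +173.609°.

Yes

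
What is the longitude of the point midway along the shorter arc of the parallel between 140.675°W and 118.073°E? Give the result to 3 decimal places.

168.699°E

Signed shortest Δλ from -140.675° to +118.073° is -101.252°.
Midpoint longitude = -140.675° + (-101.252°)/2 = -140.675° − 50.626° = -191.301°.
Normalise into (−180°, 180°]: +168.699°.
(The naïve average (-140.675 + +118.073)/2 = -11.301° is on the wrong side of the globe.)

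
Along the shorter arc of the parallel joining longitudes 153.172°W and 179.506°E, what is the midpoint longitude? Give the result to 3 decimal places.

166.833°W

Signed shortest Δλ from -153.172° to +179.506° is -27.322°.
Midpoint longitude = -153.172° + (-27.322°)/2 = -153.172° − 13.661° = -166.833°.
(The naïve average (-153.172 + +179.506)/2 = 13.167° is on the wrong side of the globe.)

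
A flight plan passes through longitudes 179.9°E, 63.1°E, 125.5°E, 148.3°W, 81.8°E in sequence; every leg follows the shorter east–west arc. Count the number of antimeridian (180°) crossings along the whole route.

Leg 1: +179.9° → +63.1°, shortest Δλ = -116.8° (west) — does not cross 180°.
Leg 2: +63.1° → +125.5°, shortest Δλ = 62.4° (east) — does not cross 180°.
Leg 3: +125.5° → -148.3°, shortest Δλ = 86.2° (east) — crosses 180°.
Leg 4: -148.3° → +81.8°, shortest Δλ = -129.9° (west) — crosses 180°.
Total crossings: 2.

2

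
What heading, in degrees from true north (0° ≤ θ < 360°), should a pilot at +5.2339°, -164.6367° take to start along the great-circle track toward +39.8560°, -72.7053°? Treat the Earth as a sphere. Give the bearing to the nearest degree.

50°

Δλ = -72.7053 − -164.6367 = 91.9314°.
θ = atan2( sin Δλ · cos φ₂ , cos φ₁ · sin φ₂ − sin φ₁ · cos φ₂ · cos Δλ )
  = atan2(0.76722, 0.64055) = 50.142° → normalised to [0°, 360°): 50.142°.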